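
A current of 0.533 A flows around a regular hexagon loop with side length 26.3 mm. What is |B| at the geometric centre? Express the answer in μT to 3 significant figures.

Each side is a finite straight segment at perpendicular distance d = a/(2 tan(π/6)) = 0.02278 m from the centre, with end-angles ±π/6.
One side contributes B₁ = (μ₀I/4πd)·2 sin(π/6) = 2.34×10⁻⁶ T.
All 6 sides add in the same direction: B = 6 × 2.34×10⁻⁶ = 1.40×10⁻⁵ T.

B ≈ 14.0 μT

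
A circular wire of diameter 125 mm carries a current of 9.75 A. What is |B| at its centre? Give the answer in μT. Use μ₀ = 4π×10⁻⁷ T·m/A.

At the centre of a circular loop the Biot–Savart law gives B = μ₀I/(2R) (so R = 0.0625 m).
B = (4π×10⁻⁷ × 9.75) / (2 × 0.0625) = 9.80×10⁻⁵ T.

B ≈ 98.0 μT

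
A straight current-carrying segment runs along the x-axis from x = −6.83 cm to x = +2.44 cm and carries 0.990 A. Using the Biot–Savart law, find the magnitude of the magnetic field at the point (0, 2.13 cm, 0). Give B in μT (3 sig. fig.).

For a finite straight segment, B = (μ₀I/4πd)(sinθ₁ + sinθ₂), where θ₁, θ₂ are the angles from the perpendicular to each end.
The perpendicular distance is d = 0.0213 m; the end-offsets along the wire are a = 0.0683 m and b = 0.0244 m.
sinθ₁ = 0.0683/√(0.0683²+0.0213²) = 0.9547; sinθ₂ = 0.0244/√(0.0244²+0.0213²) = 0.7533.
B = (4π×10⁻⁷ × 0.990) / (4π × 0.0213) × (0.9547 + 0.7533) = 7.94×10⁻⁶ T.

B ≈ 7.94 μT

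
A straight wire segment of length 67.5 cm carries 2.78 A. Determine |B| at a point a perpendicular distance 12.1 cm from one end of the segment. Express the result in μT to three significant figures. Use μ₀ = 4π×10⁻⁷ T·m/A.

B ≈ 2.26 μT

For a finite straight segment, B = (μ₀I/4πd)(sinθ₁ + sinθ₂), where θ₁, θ₂ are the angles from the perpendicular to each end.
The perpendicular foot is at one end, so the two end-offsets along the wire are 0 and L = 0.675 m.
sinθ₁ = 0/√(0²+0.121²) = 0.0000; sinθ₂ = 0.675/√(0.675²+0.121²) = 0.9843.
B = (4π×10⁻⁷ × 2.78) / (4π × 0.121) × (0.0000 + 0.9843) = 2.26×10⁻⁶ T.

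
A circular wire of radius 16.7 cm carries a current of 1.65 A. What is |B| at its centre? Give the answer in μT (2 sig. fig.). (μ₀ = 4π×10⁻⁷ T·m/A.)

B ≈ 6.2 μT

At the centre of a circular loop the Biot–Savart law gives B = μ₀I/(2R).
B = (4π×10⁻⁷ × 1.65) / (2 × 0.167) = 6.21×10⁻⁶ T.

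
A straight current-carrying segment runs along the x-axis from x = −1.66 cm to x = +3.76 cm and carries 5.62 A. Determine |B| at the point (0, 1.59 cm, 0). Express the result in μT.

For a finite straight segment, B = (μ₀I/4πd)(sinθ₁ + sinθ₂), where θ₁, θ₂ are the angles from the perpendicular to each end.
The perpendicular distance is d = 0.0159 m; the end-offsets along the wire are a = 0.0166 m and b = 0.0376 m.
sinθ₁ = 0.0166/√(0.0166²+0.0159²) = 0.7222; sinθ₂ = 0.0376/√(0.0376²+0.0159²) = 0.9210.
B = (4π×10⁻⁷ × 5.62) / (4π × 0.0159) × (0.7222 + 0.9210) = 5.81×10⁻⁵ T.

B ≈ 58.1 μT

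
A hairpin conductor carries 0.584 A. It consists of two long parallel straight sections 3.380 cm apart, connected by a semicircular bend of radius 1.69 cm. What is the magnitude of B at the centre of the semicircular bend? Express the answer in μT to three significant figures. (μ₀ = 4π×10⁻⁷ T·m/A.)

B ≈ 17.8 μT

The semicircular arc contributes B_arc = μ₀I·π/(4πR) = μ₀I/(4R) = 1.09×10⁻⁵ T.
Each semi-infinite lead is at perpendicular distance R = 0.0169 m from the centre, with the perpendicular foot at its near end, so it contributes μ₀I/(4πR); both point the same way, together 6.91×10⁻⁶ T.
Arc and leads all point the same direction: B = 1.09×10⁻⁵ + 6.91×10⁻⁶ = 1.78×10⁻⁵ T.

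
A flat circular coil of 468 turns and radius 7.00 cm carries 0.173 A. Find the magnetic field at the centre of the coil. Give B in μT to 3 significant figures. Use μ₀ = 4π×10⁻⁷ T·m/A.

B ≈ 727 μT

For an N-turn flat coil, B = Nμ₀I/(2R) with R = 0.07 m.
B = 468 × 1.55×10⁻⁶ T = 7.27×10⁻⁴ T.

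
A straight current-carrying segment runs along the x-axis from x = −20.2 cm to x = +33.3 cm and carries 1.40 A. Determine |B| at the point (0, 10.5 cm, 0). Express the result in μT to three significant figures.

For a finite straight segment, B = (μ₀I/4πd)(sinθ₁ + sinθ₂), where θ₁, θ₂ are the angles from the perpendicular to each end.
The perpendicular distance is d = 0.105 m; the end-offsets along the wire are a = 0.202 m and b = 0.333 m.
sinθ₁ = 0.202/√(0.202²+0.105²) = 0.8873; sinθ₂ = 0.333/√(0.333²+0.105²) = 0.9537.
B = (4π×10⁻⁷ × 1.40) / (4π × 0.105) × (0.8873 + 0.9537) = 2.45×10⁻⁶ T.

B ≈ 2.45 μT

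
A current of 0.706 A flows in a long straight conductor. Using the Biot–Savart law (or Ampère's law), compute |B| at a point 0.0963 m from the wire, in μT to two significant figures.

B ≈ 1.5 μT

For an infinitely long straight wire, B = μ₀I/(2πd).
B = (4π×10⁻⁷ × 0.706) / (2π × 0.0963) = 1.47×10⁻⁶ T.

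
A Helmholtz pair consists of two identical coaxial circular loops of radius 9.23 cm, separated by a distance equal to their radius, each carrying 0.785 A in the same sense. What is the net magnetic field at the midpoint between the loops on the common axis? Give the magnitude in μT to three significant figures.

B ≈ 7.65 μT

Each loop contributes B = μ₀IR²/[2(R²+z²)^(3/2)] on the axis, with z measured from that loop.
Loop 1 (z = 0.04615 m): B₁ = 3.82×10⁻⁶ T. Loop 2 (z = 0.04615 m): B₂ = 3.82×10⁻⁶ T.
The fields add: B = B₁ + B₂ = 7.65×10⁻⁶ T.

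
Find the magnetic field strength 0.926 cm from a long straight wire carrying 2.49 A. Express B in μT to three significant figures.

For an infinitely long straight wire, B = μ₀I/(2πd).
B = (4π×10⁻⁷ × 2.49) / (2π × 0.00926) = 5.38×10⁻⁵ T.

B ≈ 53.8 μT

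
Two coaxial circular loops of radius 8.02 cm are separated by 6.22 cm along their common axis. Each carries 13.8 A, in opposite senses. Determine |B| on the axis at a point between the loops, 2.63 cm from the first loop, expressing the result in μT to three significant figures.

B ≈ 10.5 μT

Each loop contributes B = μ₀IR²/[2(R²+z²)^(3/2)] on the axis, with z measured from that loop.
Loop 1 (z = 0.0263 m): B₁ = 9.28×10⁻⁵ T. Loop 2 (z = 0.0359 m): B₂ = 8.22×10⁻⁵ T.
The fields oppose: B = |B₁ − B₂| = 1.05×10⁻⁵ T.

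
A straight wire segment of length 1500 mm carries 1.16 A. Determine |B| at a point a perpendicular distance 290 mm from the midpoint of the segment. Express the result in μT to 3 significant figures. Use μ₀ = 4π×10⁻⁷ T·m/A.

B ≈ 0.746 μT

For a finite straight segment, B = (μ₀I/4πd)(sinθ₁ + sinθ₂), where θ₁, θ₂ are the angles from the perpendicular to each end.
The perpendicular from the point meets the wire at its midpoint, so each end is L/2 = 0.75 m away along the wire.
sinθ₁ = 0.75/√(0.75²+0.29²) = 0.9327; sinθ₂ = 0.75/√(0.75²+0.29²) = 0.9327.
B = (4π×10⁻⁷ × 1.16) / (4π × 0.29) × (0.9327 + 0.9327) = 7.46×10⁻⁷ T.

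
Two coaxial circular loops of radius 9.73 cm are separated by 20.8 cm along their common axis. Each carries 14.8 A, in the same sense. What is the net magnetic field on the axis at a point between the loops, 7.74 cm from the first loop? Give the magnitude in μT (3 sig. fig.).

B ≈ 66.2 μT

Each loop contributes B = μ₀IR²/[2(R²+z²)^(3/2)] on the axis, with z measured from that loop.
Loop 1 (z = 0.0774 m): B₁ = 4.58×10⁻⁵ T. Loop 2 (z = 0.1306 m): B₂ = 2.04×10⁻⁵ T.
The fields add: B = B₁ + B₂ = 6.62×10⁻⁵ T.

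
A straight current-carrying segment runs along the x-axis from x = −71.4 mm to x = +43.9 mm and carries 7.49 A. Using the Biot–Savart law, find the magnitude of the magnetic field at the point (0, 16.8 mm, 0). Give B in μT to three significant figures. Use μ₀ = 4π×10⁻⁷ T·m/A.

B ≈ 85.0 μT

For a finite straight segment, B = (μ₀I/4πd)(sinθ₁ + sinθ₂), where θ₁, θ₂ are the angles from the perpendicular to each end.
The perpendicular distance is d = 0.0168 m; the end-offsets along the wire are a = 0.0714 m and b = 0.0439 m.
sinθ₁ = 0.0714/√(0.0714²+0.0168²) = 0.9734; sinθ₂ = 0.0439/√(0.0439²+0.0168²) = 0.9339.
B = (4π×10⁻⁷ × 7.49) / (4π × 0.0168) × (0.9734 + 0.9339) = 8.50×10⁻⁵ T.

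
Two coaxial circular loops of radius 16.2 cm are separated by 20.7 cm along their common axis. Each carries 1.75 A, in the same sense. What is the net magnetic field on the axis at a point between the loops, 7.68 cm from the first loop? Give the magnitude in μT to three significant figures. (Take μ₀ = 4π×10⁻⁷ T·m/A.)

B ≈ 8.22 μT

Each loop contributes B = μ₀IR²/[2(R²+z²)^(3/2)] on the axis, with z measured from that loop.
Loop 1 (z = 0.0768 m): B₁ = 5.01×10⁻⁶ T. Loop 2 (z = 0.1302 m): B₂ = 3.21×10⁻⁶ T.
The fields add: B = B₁ + B₂ = 8.22×10⁻⁶ T.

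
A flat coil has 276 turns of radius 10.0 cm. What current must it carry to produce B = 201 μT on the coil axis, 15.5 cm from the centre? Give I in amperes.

For an N-turn coil, B = Nμ₀IR²/[2(R²+z²)^(3/2)] with R = 0.1 m, z = 0.155 m, so I = 2B(R²+z²)^(3/2)/(Nμ₀R²) = 2 × 2.01×10⁻⁴ × 6.28×10⁻³ / (276 × 4π×10⁻⁷ × 0.01) = 0.727 A.

I ≈ 0.727 A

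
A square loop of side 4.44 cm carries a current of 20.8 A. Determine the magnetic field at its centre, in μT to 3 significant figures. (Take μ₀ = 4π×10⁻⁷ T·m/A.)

B ≈ 530 μT

Each side is a finite straight segment at perpendicular distance d = a/(2 tan(π/4)) = 0.0222 m from the centre, with end-angles ±π/4.
One side contributes B₁ = (μ₀I/4πd)·2 sin(π/4) = 1.33×10⁻⁴ T.
All 4 sides add in the same direction: B = 4 × 1.33×10⁻⁴ = 5.30×10⁻⁴ T.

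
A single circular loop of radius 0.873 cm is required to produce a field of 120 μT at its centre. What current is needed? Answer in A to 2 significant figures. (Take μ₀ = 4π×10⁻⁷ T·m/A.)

At the centre of a circular loop B = μ₀I/(2R), so I = 2RB/μ₀.
With R = 0.00873 m, I = 2 × 0.00873 × 1.20×10⁻⁴ / (4π×10⁻⁷) = 1.67 A.

I ≈ 1.7 A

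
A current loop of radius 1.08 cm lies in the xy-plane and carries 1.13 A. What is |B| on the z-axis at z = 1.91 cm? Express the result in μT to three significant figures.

On the axis of a circular loop, B = μ₀IR² / [2(R²+z²)^(3/2)].
R² + z² = (0.0108)² + (0.0191)² = 0.0004814 m², and (R²+z²)^(3/2) = 1.06×10⁻⁵ m³.
B = (4π×10⁻⁷ × 1.13 × 0.0001166) / (2 × 1.06×10⁻⁵) = 7.84×10⁻⁶ T.

B ≈ 7.84 μT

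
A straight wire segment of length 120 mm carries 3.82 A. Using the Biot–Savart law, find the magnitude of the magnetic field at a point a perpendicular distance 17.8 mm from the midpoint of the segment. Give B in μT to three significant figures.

For a finite straight segment, B = (μ₀I/4πd)(sinθ₁ + sinθ₂), where θ₁, θ₂ are the angles from the perpendicular to each end.
The perpendicular from the point meets the wire at its midpoint, so each end is L/2 = 0.06 m away along the wire.
sinθ₁ = 0.06/√(0.06²+0.0178²) = 0.9587; sinθ₂ = 0.06/√(0.06²+0.0178²) = 0.9587.
B = (4π×10⁻⁷ × 3.82) / (4π × 0.0178) × (0.9587 + 0.9587) = 4.11×10⁻⁵ T.

B ≈ 41.1 μT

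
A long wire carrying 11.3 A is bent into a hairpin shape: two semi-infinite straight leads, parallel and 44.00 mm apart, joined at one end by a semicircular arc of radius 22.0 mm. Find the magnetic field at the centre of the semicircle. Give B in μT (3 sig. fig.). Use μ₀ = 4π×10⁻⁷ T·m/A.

B ≈ 264 μT

The semicircular arc contributes B_arc = μ₀I·π/(4πR) = μ₀I/(4R) = 1.61×10⁻⁴ T.
Each semi-infinite lead is at perpendicular distance R = 0.022 m from the centre, with the perpendicular foot at its near end, so it contributes μ₀I/(4πR); both point the same way, together 1.03×10⁻⁴ T.
Arc and leads all point the same direction: B = 1.61×10⁻⁴ + 1.03×10⁻⁴ = 2.64×10⁻⁴ T.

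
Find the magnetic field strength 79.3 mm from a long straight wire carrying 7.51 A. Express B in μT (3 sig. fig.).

B ≈ 18.9 μT

For an infinitely long straight wire, B = μ₀I/(2πd).
B = (4π×10⁻⁷ × 7.51) / (2π × 0.0793) = 1.89×10⁻⁵ T.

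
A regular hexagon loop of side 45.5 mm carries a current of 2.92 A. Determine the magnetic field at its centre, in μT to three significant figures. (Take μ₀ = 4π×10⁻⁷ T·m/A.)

B ≈ 44.5 μT

Each side is a finite straight segment at perpendicular distance d = a/(2 tan(π/6)) = 0.0394 m from the centre, with end-angles ±π/6.
One side contributes B₁ = (μ₀I/4πd)·2 sin(π/6) = 7.41×10⁻⁶ T.
All 6 sides add in the same direction: B = 6 × 7.41×10⁻⁶ = 4.45×10⁻⁵ T.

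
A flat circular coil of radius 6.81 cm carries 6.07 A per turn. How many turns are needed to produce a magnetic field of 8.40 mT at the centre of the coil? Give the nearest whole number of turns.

N = 150

For an N-turn coil, B = Nμ₀I/(2R). A single turn gives B₁ = 5.60×10⁻⁵ T with R = 0.0681 m.
N = B/B₁ = 8.40×10⁻³ / 5.60×10⁻⁵ = 149.99.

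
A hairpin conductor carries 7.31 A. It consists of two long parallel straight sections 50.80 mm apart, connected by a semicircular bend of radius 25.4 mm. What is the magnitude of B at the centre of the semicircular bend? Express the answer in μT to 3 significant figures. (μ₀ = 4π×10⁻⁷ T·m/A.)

The semicircular arc contributes B_arc = μ₀I·π/(4πR) = μ₀I/(4R) = 9.04×10⁻⁵ T.
Each semi-infinite lead is at perpendicular distance R = 0.0254 m from the centre, with the perpendicular foot at its near end, so it contributes μ₀I/(4πR); both point the same way, together 5.76×10⁻⁵ T.
Arc and leads all point the same direction: B = 9.04×10⁻⁵ + 5.76×10⁻⁵ = 1.48×10⁻⁴ T.

B ≈ 148 μT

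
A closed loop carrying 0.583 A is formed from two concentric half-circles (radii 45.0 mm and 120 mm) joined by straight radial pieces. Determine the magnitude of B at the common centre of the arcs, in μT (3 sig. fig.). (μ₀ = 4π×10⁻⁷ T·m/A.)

The radial connectors point toward the centre, so dl × r̂ = 0 and they contribute nothing.
Each semicircle gives μ₀I/(4R): inner arc 4.07×10⁻⁶ T, outer arc 1.53×10⁻⁶ T.
The two arcs carry current in opposite angular senses, so their fields oppose: B = |4.07×10⁻⁶ − 1.53×10⁻⁶| = 2.54×10⁻⁶ T.

B ≈ 2.54 μT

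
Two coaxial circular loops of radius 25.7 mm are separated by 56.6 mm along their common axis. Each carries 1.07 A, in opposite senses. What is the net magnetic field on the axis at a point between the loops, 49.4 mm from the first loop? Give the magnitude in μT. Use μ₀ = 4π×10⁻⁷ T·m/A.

B ≈ 20.8 μT

Each loop contributes B = μ₀IR²/[2(R²+z²)^(3/2)] on the axis, with z measured from that loop.
Loop 1 (z = 0.0494 m): B₁ = 2.57×10⁻⁶ T. Loop 2 (z = 0.0072 m): B₂ = 2.34×10⁻⁵ T.
The fields oppose: B = |B₁ − B₂| = 2.08×10⁻⁵ T.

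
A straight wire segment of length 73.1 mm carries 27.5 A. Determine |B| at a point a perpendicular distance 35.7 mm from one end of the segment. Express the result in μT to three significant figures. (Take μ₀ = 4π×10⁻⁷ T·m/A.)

For a finite straight segment, B = (μ₀I/4πd)(sinθ₁ + sinθ₂), where θ₁, θ₂ are the angles from the perpendicular to each end.
The perpendicular foot is at one end, so the two end-offsets along the wire are 0 and L = 0.0731 m.
sinθ₁ = 0/√(0²+0.0357²) = 0.0000; sinθ₂ = 0.0731/√(0.0731²+0.0357²) = 0.8986.
B = (4π×10⁻⁷ × 27.5) / (4π × 0.0357) × (0.0000 + 0.8986) = 6.92×10⁻⁵ T.

B ≈ 69.2 μT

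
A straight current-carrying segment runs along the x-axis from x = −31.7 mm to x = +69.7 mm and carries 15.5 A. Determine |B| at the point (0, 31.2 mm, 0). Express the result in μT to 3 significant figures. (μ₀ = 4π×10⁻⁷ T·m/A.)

For a finite straight segment, B = (μ₀I/4πd)(sinθ₁ + sinθ₂), where θ₁, θ₂ are the angles from the perpendicular to each end.
The perpendicular distance is d = 0.0312 m; the end-offsets along the wire are a = 0.0317 m and b = 0.0697 m.
sinθ₁ = 0.0317/√(0.0317²+0.0312²) = 0.7127; sinθ₂ = 0.0697/√(0.0697²+0.0312²) = 0.9127.
B = (4π×10⁻⁷ × 15.5) / (4π × 0.0312) × (0.7127 + 0.9127) = 8.08×10⁻⁵ T.

B ≈ 80.8 μT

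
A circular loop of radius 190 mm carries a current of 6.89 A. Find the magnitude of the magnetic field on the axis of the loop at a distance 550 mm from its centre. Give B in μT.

B ≈ 0.793 μT

On the axis of a circular loop, B = μ₀IR² / [2(R²+z²)^(3/2)].
R² + z² = (0.19)² + (0.55)² = 0.3386 m², and (R²+z²)^(3/2) = 0.197 m³.
B = (4π×10⁻⁷ × 6.89 × 0.0361) / (2 × 0.197) = 7.93×10⁻⁷ T.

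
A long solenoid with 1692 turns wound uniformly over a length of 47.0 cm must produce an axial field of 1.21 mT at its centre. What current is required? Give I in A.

I ≈ 0.267 A

Inside a long solenoid B = μ₀nI with n = 3600 m⁻¹, so I = B/(μ₀n).
I = 1.21×10⁻³ / (4π×10⁻⁷ × 3600) = 0.267 A.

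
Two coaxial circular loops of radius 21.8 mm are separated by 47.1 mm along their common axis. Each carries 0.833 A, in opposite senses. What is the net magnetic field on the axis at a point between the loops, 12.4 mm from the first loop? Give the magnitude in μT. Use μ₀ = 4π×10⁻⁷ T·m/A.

Each loop contributes B = μ₀IR²/[2(R²+z²)^(3/2)] on the axis, with z measured from that loop.
Loop 1 (z = 0.0124 m): B₁ = 1.58×10⁻⁵ T. Loop 2 (z = 0.0347 m): B₂ = 3.61×10⁻⁶ T.
The fields oppose: B = |B₁ − B₂| = 1.22×10⁻⁵ T.

B ≈ 12.2 μT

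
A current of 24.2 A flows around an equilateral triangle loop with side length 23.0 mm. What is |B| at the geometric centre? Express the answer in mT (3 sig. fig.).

Each side is a finite straight segment at perpendicular distance d = a/(2 tan(π/3)) = 0.00664 m from the centre, with end-angles ±π/3.
One side contributes B₁ = (μ₀I/4πd)·2 sin(π/3) = 6.31×10⁻⁴ T.
All 3 sides add in the same direction: B = 3 × 6.31×10⁻⁴ = 1.89×10⁻³ T.

B ≈ 1.89 mT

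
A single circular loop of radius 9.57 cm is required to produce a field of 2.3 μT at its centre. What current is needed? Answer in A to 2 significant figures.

I ≈ 0.35 A

At the centre of a circular loop B = μ₀I/(2R), so I = 2RB/μ₀.
With R = 0.0957 m, I = 2 × 0.0957 × 2.30×10⁻⁶ / (4π×10⁻⁷) = 0.350 A.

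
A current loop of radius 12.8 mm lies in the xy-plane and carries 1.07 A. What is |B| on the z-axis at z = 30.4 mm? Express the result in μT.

B ≈ 3.07 μT

On the axis of a circular loop, B = μ₀IR² / [2(R²+z²)^(3/2)].
R² + z² = (0.0128)² + (0.0304)² = 0.001088 m², and (R²+z²)^(3/2) = 3.59×10⁻⁵ m³.
B = (4π×10⁻⁷ × 1.07 × 0.0001638) / (2 × 3.59×10⁻⁵) = 3.07×10⁻⁶ T.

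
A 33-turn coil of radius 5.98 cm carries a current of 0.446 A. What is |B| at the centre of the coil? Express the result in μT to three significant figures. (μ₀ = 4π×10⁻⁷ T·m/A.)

B ≈ 155 μT

For an N-turn flat coil, B = Nμ₀I/(2R) with R = 0.0598 m.
B = 33 × 4.69×10⁻⁶ T = 1.55×10⁻⁴ T.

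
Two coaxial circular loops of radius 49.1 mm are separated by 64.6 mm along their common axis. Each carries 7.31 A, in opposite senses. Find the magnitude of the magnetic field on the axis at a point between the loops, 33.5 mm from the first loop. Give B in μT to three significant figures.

Each loop contributes B = μ₀IR²/[2(R²+z²)^(3/2)] on the axis, with z measured from that loop.
Loop 1 (z = 0.0335 m): B₁ = 5.27×10⁻⁵ T. Loop 2 (z = 0.0311 m): B₂ = 5.64×10⁻⁵ T.
The fields oppose: B = |B₁ − B₂| = 3.67×10⁻⁶ T.

B ≈ 3.67 μT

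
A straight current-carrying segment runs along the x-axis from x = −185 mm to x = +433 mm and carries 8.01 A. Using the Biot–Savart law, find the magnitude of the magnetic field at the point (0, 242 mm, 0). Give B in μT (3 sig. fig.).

B ≈ 4.90 μT

For a finite straight segment, B = (μ₀I/4πd)(sinθ₁ + sinθ₂), where θ₁, θ₂ are the angles from the perpendicular to each end.
The perpendicular distance is d = 0.242 m; the end-offsets along the wire are a = 0.185 m and b = 0.433 m.
sinθ₁ = 0.185/√(0.185²+0.242²) = 0.6073; sinθ₂ = 0.433/√(0.433²+0.242²) = 0.8729.
B = (4π×10⁻⁷ × 8.01) / (4π × 0.242) × (0.6073 + 0.8729) = 4.90×10⁻⁶ T.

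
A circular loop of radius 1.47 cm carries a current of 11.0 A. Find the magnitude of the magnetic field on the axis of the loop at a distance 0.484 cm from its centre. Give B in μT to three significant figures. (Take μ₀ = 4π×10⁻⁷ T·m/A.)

On the axis of a circular loop, B = μ₀IR² / [2(R²+z²)^(3/2)].
R² + z² = (0.0147)² + (0.00484)² = 0.0002395 m², and (R²+z²)^(3/2) = 3.71×10⁻⁶ m³.
B = (4π×10⁻⁷ × 11.0 × 0.0002161) / (2 × 3.71×10⁻⁶) = 4.03×10⁻⁴ T.

B ≈ 403 μT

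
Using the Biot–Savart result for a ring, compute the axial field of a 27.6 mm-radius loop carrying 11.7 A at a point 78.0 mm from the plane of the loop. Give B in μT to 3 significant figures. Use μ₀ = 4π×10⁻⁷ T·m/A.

On the axis of a circular loop, B = μ₀IR² / [2(R²+z²)^(3/2)].
R² + z² = (0.0276)² + (0.078)² = 0.006846 m², and (R²+z²)^(3/2) = 5.66×10⁻⁴ m³.
B = (4π×10⁻⁷ × 11.7 × 0.0007618) / (2 × 5.66×10⁻⁴) = 9.89×10⁻⁶ T.

B ≈ 9.89 μT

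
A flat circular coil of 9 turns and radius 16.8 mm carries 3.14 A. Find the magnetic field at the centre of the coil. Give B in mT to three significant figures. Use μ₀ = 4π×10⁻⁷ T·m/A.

B ≈ 1.06 mT

For an N-turn flat coil, B = Nμ₀I/(2R) with R = 0.0168 m.
B = 9 × 1.17×10⁻⁴ T = 1.06×10⁻³ T.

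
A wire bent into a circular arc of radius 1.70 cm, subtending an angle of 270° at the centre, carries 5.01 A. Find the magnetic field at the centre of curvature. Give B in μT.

The Biot–Savart field of a circular arc at its centre is B = μ₀Iφ/(4πR), with φ = 4.712 rad.
B = (4π×10⁻⁷ × 5.01 × 4.712) / (4π × 0.017) = 1.39×10⁻⁴ T.

B ≈ 139 μT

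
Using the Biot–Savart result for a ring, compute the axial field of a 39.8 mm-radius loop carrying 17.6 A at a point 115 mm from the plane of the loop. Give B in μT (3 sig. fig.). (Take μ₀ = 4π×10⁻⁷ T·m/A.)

On the axis of a circular loop, B = μ₀IR² / [2(R²+z²)^(3/2)].
R² + z² = (0.0398)² + (0.115)² = 0.01481 m², and (R²+z²)^(3/2) = 1.80×10⁻³ m³.
B = (4π×10⁻⁷ × 17.6 × 0.001584) / (2 × 1.80×10⁻³) = 9.72×10⁻⁶ T.

B ≈ 9.72 μT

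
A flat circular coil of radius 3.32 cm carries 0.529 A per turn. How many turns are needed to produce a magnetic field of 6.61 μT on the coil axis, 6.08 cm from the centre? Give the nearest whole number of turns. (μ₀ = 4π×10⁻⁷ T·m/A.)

For an N-turn coil, B = Nμ₀IR²/[2(R²+z²)^(3/2)]. A single turn gives B₁ = 1.10×10⁻⁶ T with R = 0.0332 m, z = 0.0608 m.
N = B/B₁ = 6.61×10⁻⁶ / 1.10×10⁻⁶ = 6.00.

N = 6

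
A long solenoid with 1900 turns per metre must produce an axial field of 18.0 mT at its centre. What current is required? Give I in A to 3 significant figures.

I ≈ 7.54 A

Inside a long solenoid B = μ₀nI with n = 1900 m⁻¹, so I = B/(μ₀n).
I = 1.80×10⁻² / (4π×10⁻⁷ × 1900) = 7.54 A.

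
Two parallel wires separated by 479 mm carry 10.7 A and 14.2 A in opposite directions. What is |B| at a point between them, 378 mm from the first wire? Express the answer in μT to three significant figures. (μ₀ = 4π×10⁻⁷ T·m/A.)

Each long wire gives B = μ₀I/(2πd). Distances are d₁ = 0.378 m and d₂ = 0.101 m.
B₁ = 5.66×10⁻⁶ T, B₂ = 2.81×10⁻⁵ T.
Between antiparallel currents both contributions point the same way, so they add. B = B₁ + B₂ = 5.66×10⁻⁶ + 2.81×10⁻⁵ = 3.38×10⁻⁵ T.

B ≈ 33.8 μT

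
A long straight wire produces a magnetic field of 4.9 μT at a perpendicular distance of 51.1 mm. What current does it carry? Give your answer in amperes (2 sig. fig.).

I ≈ 1.3 A

For a long straight wire B = μ₀I/(2πd), so I = 2πdB/μ₀.
I = 2π × 0.0511 × 4.90×10⁻⁶ / (4π×10⁻⁷) = 1.25 A.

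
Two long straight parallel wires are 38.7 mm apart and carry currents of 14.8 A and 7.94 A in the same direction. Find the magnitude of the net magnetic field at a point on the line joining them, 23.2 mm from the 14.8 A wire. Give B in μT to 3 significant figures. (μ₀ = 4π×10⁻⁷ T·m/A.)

Each long wire gives B = μ₀I/(2πd). Distances are d₁ = 0.0232 m and d₂ = 0.0155 m.
B₁ = 1.28×10⁻⁴ T, B₂ = 1.02×10⁻⁴ T.
Between parallel currents the two contributions point in opposite directions, so they subtract. B = |B₁ − B₂| = |1.28×10⁻⁴ − 1.02×10⁻⁴| = 2.51×10⁻⁵ T.

B ≈ 25.1 μT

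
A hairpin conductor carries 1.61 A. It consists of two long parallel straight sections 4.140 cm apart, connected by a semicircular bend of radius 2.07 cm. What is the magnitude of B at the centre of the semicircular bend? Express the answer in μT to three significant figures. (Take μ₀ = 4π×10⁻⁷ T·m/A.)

B ≈ 40.0 μT

The semicircular arc contributes B_arc = μ₀I·π/(4πR) = μ₀I/(4R) = 2.44×10⁻⁵ T.
Each semi-infinite lead is at perpendicular distance R = 0.0207 m from the centre, with the perpendicular foot at its near end, so it contributes μ₀I/(4πR); both point the same way, together 1.56×10⁻⁵ T.
Arc and leads all point the same direction: B = 2.44×10⁻⁵ + 1.56×10⁻⁵ = 4.00×10⁻⁵ T.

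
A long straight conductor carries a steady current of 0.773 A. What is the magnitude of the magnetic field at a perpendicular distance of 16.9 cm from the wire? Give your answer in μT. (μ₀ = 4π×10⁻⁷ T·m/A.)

For an infinitely long straight wire, B = μ₀I/(2πd).
B = (4π×10⁻⁷ × 0.773) / (2π × 0.169) = 9.15×10⁻⁷ T.

B ≈ 0.915 μT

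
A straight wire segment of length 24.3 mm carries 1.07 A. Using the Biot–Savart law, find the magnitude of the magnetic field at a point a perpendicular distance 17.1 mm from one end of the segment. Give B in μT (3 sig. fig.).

B ≈ 5.12 μT

For a finite straight segment, B = (μ₀I/4πd)(sinθ₁ + sinθ₂), where θ₁, θ₂ are the angles from the perpendicular to each end.
The perpendicular foot is at one end, so the two end-offsets along the wire are 0 and L = 0.0243 m.
sinθ₁ = 0/√(0²+0.0171²) = 0.0000; sinθ₂ = 0.0243/√(0.0243²+0.0171²) = 0.8178.
B = (4π×10⁻⁷ × 1.07) / (4π × 0.0171) × (0.0000 + 0.8178) = 5.12×10⁻⁶ T.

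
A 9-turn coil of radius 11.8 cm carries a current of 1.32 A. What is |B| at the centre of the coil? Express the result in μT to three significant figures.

B ≈ 63.3 μT

For an N-turn flat coil, B = Nμ₀I/(2R) with R = 0.118 m.
B = 9 × 7.03×10⁻⁶ T = 6.33×10⁻⁵ T.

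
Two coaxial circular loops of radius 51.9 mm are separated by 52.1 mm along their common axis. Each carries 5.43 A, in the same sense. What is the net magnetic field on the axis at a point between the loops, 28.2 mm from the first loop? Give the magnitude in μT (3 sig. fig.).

B ≈ 93.9 μT

Each loop contributes B = μ₀IR²/[2(R²+z²)^(3/2)] on the axis, with z measured from that loop.
Loop 1 (z = 0.0282 m): B₁ = 4.46×10⁻⁵ T. Loop 2 (z = 0.0239 m): B₂ = 4.93×10⁻⁵ T.
The fields add: B = B₁ + B₂ = 9.39×10⁻⁵ T.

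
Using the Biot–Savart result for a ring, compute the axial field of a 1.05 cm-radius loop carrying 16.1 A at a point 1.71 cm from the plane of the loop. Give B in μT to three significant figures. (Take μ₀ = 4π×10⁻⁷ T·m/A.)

B ≈ 138 μT

On the axis of a circular loop, B = μ₀IR² / [2(R²+z²)^(3/2)].
R² + z² = (0.0105)² + (0.0171)² = 0.0004027 m², and (R²+z²)^(3/2) = 8.08×10⁻⁶ m³.
B = (4π×10⁻⁷ × 16.1 × 0.0001103) / (2 × 8.08×10⁻⁶) = 1.38×10⁻⁴ T.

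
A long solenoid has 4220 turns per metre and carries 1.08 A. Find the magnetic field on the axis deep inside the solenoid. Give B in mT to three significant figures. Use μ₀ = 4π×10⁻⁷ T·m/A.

Inside a long solenoid, B = μ₀nI with n = 4220 turns/m.
B = 4π×10⁻⁷ × 4220 × 1.08 = 5.73×10⁻³ T.

B ≈ 5.73 mT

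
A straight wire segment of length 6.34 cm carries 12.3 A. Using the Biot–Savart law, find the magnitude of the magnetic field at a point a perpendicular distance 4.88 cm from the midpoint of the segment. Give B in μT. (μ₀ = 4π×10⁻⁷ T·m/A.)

For a finite straight segment, B = (μ₀I/4πd)(sinθ₁ + sinθ₂), where θ₁, θ₂ are the angles from the perpendicular to each end.
The perpendicular from the point meets the wire at its midpoint, so each end is L/2 = 0.0317 m away along the wire.
sinθ₁ = 0.0317/√(0.0317²+0.0488²) = 0.5447; sinθ₂ = 0.0317/√(0.0317²+0.0488²) = 0.5447.
B = (4π×10⁻⁷ × 12.3) / (4π × 0.0488) × (0.5447 + 0.5447) = 2.75×10⁻⁵ T.

B ≈ 27.5 μT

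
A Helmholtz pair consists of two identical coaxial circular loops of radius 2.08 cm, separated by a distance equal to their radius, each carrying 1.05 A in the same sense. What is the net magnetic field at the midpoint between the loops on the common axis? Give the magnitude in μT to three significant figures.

Each loop contributes B = μ₀IR²/[2(R²+z²)^(3/2)] on the axis, with z measured from that loop.
Loop 1 (z = 0.0104 m): B₁ = 2.27×10⁻⁵ T. Loop 2 (z = 0.0104 m): B₂ = 2.27×10⁻⁵ T.
The fields add: B = B₁ + B₂ = 4.54×10⁻⁵ T.

B ≈ 45.4 μT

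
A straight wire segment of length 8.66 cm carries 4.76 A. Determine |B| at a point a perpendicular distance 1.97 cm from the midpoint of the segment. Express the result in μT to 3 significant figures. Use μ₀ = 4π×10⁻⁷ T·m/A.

For a finite straight segment, B = (μ₀I/4πd)(sinθ₁ + sinθ₂), where θ₁, θ₂ are the angles from the perpendicular to each end.
The perpendicular from the point meets the wire at its midpoint, so each end is L/2 = 0.0433 m away along the wire.
sinθ₁ = 0.0433/√(0.0433²+0.0197²) = 0.9102; sinθ₂ = 0.0433/√(0.0433²+0.0197²) = 0.9102.
B = (4π×10⁻⁷ × 4.76) / (4π × 0.0197) × (0.9102 + 0.9102) = 4.40×10⁻⁵ T.

B ≈ 44.0 μT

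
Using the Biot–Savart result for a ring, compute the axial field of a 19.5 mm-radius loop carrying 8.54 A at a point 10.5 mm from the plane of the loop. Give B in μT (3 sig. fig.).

On the axis of a circular loop, B = μ₀IR² / [2(R²+z²)^(3/2)].
R² + z² = (0.0195)² + (0.0105)² = 0.0004905 m², and (R²+z²)^(3/2) = 1.09×10⁻⁵ m³.
B = (4π×10⁻⁷ × 8.54 × 0.0003802) / (2 × 1.09×10⁻⁵) = 1.88×10⁻⁴ T.

B ≈ 188 μT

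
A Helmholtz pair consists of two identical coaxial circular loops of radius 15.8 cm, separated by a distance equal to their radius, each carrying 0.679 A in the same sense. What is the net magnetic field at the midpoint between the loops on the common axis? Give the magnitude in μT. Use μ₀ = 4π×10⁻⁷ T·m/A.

Each loop contributes B = μ₀IR²/[2(R²+z²)^(3/2)] on the axis, with z measured from that loop.
Loop 1 (z = 0.079 m): B₁ = 1.93×10⁻⁶ T. Loop 2 (z = 0.079 m): B₂ = 1.93×10⁻⁶ T.
The fields add: B = B₁ + B₂ = 3.86×10⁻⁶ T.

B ≈ 3.86 μT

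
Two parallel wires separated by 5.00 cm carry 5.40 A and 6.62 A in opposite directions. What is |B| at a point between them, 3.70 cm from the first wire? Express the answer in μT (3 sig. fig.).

B ≈ 131 μT

Each long wire gives B = μ₀I/(2πd). Distances are d₁ = 0.037 m and d₂ = 0.013 m.
B₁ = 2.92×10⁻⁵ T, B₂ = 1.02×10⁻⁴ T.
Between antiparallel currents both contributions point the same way, so they add. B = B₁ + B₂ = 2.92×10⁻⁵ + 1.02×10⁻⁴ = 1.31×10⁻⁴ T.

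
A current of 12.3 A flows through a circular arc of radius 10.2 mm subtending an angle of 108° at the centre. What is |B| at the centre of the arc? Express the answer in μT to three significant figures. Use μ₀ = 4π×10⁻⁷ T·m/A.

The Biot–Savart field of a circular arc at its centre is B = μ₀Iφ/(4πR), with φ = 1.885 rad.
B = (4π×10⁻⁷ × 12.3 × 1.885) / (4π × 0.0102) = 2.27×10⁻⁴ T.

B ≈ 227 μT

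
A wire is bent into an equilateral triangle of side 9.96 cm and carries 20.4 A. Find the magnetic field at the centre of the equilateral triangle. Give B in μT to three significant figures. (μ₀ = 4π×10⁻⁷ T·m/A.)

B ≈ 369 μT

Each side is a finite straight segment at perpendicular distance d = a/(2 tan(π/3)) = 0.02875 m from the centre, with end-angles ±π/3.
One side contributes B₁ = (μ₀I/4πd)·2 sin(π/3) = 1.23×10⁻⁴ T.
All 3 sides add in the same direction: B = 3 × 1.23×10⁻⁴ = 3.69×10⁻⁴ T.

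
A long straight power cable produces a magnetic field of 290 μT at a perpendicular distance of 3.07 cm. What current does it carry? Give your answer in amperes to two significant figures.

I ≈ 45 A

For a long straight wire B = μ₀I/(2πd), so I = 2πdB/μ₀.
I = 2π × 0.0307 × 2.90×10⁻⁴ / (4π×10⁻⁷) = 44.5 A.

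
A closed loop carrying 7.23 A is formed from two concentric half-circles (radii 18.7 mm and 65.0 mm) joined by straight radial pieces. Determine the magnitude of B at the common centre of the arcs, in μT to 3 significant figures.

B ≈ 86.5 μT

The radial connectors point toward the centre, so dl × r̂ = 0 and they contribute nothing.
Each semicircle gives μ₀I/(4R): inner arc 1.21×10⁻⁴ T, outer arc 3.49×10⁻⁵ T.
The two arcs carry current in opposite angular senses, so their fields oppose: B = |1.21×10⁻⁴ − 3.49×10⁻⁵| = 8.65×10⁻⁵ T.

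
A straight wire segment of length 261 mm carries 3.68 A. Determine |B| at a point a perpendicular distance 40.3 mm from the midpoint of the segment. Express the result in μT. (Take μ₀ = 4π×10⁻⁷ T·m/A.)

For a finite straight segment, B = (μ₀I/4πd)(sinθ₁ + sinθ₂), where θ₁, θ₂ are the angles from the perpendicular to each end.
The perpendicular from the point meets the wire at its midpoint, so each end is L/2 = 0.1305 m away along the wire.
sinθ₁ = 0.1305/√(0.1305²+0.0403²) = 0.9555; sinθ₂ = 0.1305/√(0.1305²+0.0403²) = 0.9555.
B = (4π×10⁻⁷ × 3.68) / (4π × 0.0403) × (0.9555 + 0.9555) = 1.74×10⁻⁵ T.

B ≈ 17.4 μT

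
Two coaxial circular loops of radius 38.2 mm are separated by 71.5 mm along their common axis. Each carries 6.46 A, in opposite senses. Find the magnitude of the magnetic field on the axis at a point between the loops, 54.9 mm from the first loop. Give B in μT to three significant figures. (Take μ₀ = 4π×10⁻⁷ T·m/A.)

Each loop contributes B = μ₀IR²/[2(R²+z²)^(3/2)] on the axis, with z measured from that loop.
Loop 1 (z = 0.0549 m): B₁ = 1.98×10⁻⁵ T. Loop 2 (z = 0.0166 m): B₂ = 8.20×10⁻⁵ T.
The fields oppose: B = |B₁ − B₂| = 6.22×10⁻⁵ T.

B ≈ 62.2 μT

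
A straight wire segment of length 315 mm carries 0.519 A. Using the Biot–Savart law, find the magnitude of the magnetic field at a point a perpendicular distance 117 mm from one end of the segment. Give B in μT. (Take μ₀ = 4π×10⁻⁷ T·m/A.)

B ≈ 0.416 μT

For a finite straight segment, B = (μ₀I/4πd)(sinθ₁ + sinθ₂), where θ₁, θ₂ are the angles from the perpendicular to each end.
The perpendicular foot is at one end, so the two end-offsets along the wire are 0 and L = 0.315 m.
sinθ₁ = 0/√(0²+0.117²) = 0.0000; sinθ₂ = 0.315/√(0.315²+0.117²) = 0.9374.
B = (4π×10⁻⁷ × 0.519) / (4π × 0.117) × (0.0000 + 0.9374) = 4.16×10⁻⁷ T.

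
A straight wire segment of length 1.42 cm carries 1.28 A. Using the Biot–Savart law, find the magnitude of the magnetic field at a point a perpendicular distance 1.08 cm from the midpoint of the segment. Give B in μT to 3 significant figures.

B ≈ 13.0 μT

For a finite straight segment, B = (μ₀I/4πd)(sinθ₁ + sinθ₂), where θ₁, θ₂ are the angles from the perpendicular to each end.
The perpendicular from the point meets the wire at its midpoint, so each end is L/2 = 0.0071 m away along the wire.
sinθ₁ = 0.0071/√(0.0071²+0.0108²) = 0.5493; sinθ₂ = 0.0071/√(0.0071²+0.0108²) = 0.5493.
B = (4π×10⁻⁷ × 1.28) / (4π × 0.0108) × (0.5493 + 0.5493) = 1.30×10⁻⁵ T.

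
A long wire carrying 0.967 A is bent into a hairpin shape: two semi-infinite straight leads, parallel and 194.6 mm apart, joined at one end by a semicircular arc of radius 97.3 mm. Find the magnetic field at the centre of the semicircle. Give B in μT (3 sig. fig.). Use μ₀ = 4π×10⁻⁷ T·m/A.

The semicircular arc contributes B_arc = μ₀I·π/(4πR) = μ₀I/(4R) = 3.12×10⁻⁶ T.
Each semi-infinite lead is at perpendicular distance R = 0.0973 m from the centre, with the perpendicular foot at its near end, so it contributes μ₀I/(4πR); both point the same way, together 1.99×10⁻⁶ T.
Arc and leads all point the same direction: B = 3.12×10⁻⁶ + 1.99×10⁻⁶ = 5.11×10⁻⁶ T.

B ≈ 5.11 μT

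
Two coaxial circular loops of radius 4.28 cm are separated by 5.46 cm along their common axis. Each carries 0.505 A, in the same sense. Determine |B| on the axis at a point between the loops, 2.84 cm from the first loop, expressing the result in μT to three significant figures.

B ≈ 8.89 μT

Each loop contributes B = μ₀IR²/[2(R²+z²)^(3/2)] on the axis, with z measured from that loop.
Loop 1 (z = 0.0284 m): B₁ = 4.29×10⁻⁶ T. Loop 2 (z = 0.0262 m): B₂ = 4.60×10⁻⁶ T.
The fields add: B = B₁ + B₂ = 8.89×10⁻⁶ T.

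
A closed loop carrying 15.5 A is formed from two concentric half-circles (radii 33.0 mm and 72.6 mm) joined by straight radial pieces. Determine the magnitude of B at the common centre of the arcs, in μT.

The radial connectors point toward the centre, so dl × r̂ = 0 and they contribute nothing.
Each semicircle gives μ₀I/(4R): inner arc 1.48×10⁻⁴ T, outer arc 6.71×10⁻⁵ T.
The two arcs carry current in opposite angular senses, so their fields oppose: B = |1.48×10⁻⁴ − 6.71×10⁻⁵| = 8.05×10⁻⁵ T.

B ≈ 80.5 μT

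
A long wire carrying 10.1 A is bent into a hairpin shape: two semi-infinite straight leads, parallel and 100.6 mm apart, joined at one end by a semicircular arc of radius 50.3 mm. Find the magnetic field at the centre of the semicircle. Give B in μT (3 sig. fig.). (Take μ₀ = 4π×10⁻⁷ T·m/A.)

B ≈ 103 μT

The semicircular arc contributes B_arc = μ₀I·π/(4πR) = μ₀I/(4R) = 6.31×10⁻⁵ T.
Each semi-infinite lead is at perpendicular distance R = 0.0503 m from the centre, with the perpendicular foot at its near end, so it contributes μ₀I/(4πR); both point the same way, together 4.02×10⁻⁵ T.
Arc and leads all point the same direction: B = 6.31×10⁻⁵ + 4.02×10⁻⁵ = 1.03×10⁻⁴ T.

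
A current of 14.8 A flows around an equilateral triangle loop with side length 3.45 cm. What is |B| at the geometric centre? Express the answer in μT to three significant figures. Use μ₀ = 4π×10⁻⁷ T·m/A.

Each side is a finite straight segment at perpendicular distance d = a/(2 tan(π/3)) = 0.009959 m from the centre, with end-angles ±π/3.
One side contributes B₁ = (μ₀I/4πd)·2 sin(π/3) = 2.57×10⁻⁴ T.
All 3 sides add in the same direction: B = 3 × 2.57×10⁻⁴ = 7.72×10⁻⁴ T.

B ≈ 772 μT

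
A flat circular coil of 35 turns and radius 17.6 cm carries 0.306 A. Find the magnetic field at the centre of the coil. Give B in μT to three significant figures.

For an N-turn flat coil, B = Nμ₀I/(2R) with R = 0.176 m.
B = 35 × 1.09×10⁻⁶ T = 3.82×10⁻⁵ T.

B ≈ 38.2 μT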